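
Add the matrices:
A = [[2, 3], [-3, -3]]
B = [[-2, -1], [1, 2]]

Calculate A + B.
[[0, 2], [-2, -1]]

Add corresponding elements:
(2)+(-2)=0
(3)+(-1)=2
(-3)+(1)=-2
(-3)+(2)=-1
A + B = [[0, 2], [-2, -1]]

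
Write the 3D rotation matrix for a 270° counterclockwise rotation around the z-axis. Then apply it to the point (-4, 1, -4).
R = [[0, 1, 0], [-1, 0, 0], [0, 0, 1]]; R·(-4, 1, -4) = (1, 4, -4)

Rotation matrix for 270° around z-axis:
cos(270°) = 0, sin(270°) = -1
R = [[0, 1, 0], [-1, 0, 0], [0, 0, 1]]
Apply to (-4, 1, -4): R·[-4, 1, -4]ᵀ = (1, 4, -4)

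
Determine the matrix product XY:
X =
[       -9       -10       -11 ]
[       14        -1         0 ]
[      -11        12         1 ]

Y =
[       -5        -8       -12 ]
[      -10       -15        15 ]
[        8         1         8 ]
XY =
[       57       211      -130 ]
[      -60       -97      -183 ]
[      -57       -91       320 ]

Matrix multiplication: (XY)[i][j] = sum over k of X[i][k] * Y[k][j].
  (XY)[0][0] = (-9)*(-5) + (-10)*(-10) + (-11)*(8) = 57
  (XY)[0][1] = (-9)*(-8) + (-10)*(-15) + (-11)*(1) = 211
  (XY)[0][2] = (-9)*(-12) + (-10)*(15) + (-11)*(8) = -130
  (XY)[1][0] = (14)*(-5) + (-1)*(-10) + (0)*(8) = -60
  (XY)[1][1] = (14)*(-8) + (-1)*(-15) + (0)*(1) = -97
  (XY)[1][2] = (14)*(-12) + (-1)*(15) + (0)*(8) = -183
  (XY)[2][0] = (-11)*(-5) + (12)*(-10) + (1)*(8) = -57
  (XY)[2][1] = (-11)*(-8) + (12)*(-15) + (1)*(1) = -91
  (XY)[2][2] = (-11)*(-12) + (12)*(15) + (1)*(8) = 320
XY =
[       57       211      -130 ]
[      -60       -97      -183 ]
[      -57       -91       320 ]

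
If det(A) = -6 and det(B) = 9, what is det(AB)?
-54

Use the multiplicative property of determinants: det(AB) = det(A)*det(B).
det(AB) = (-6)*(9) = -54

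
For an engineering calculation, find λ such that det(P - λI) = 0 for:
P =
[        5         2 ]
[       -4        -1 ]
λ = 1, 3

Solve det(P - λI) = 0. For a 2×2 matrix the characteristic equation is λ² - (trace)λ + det = 0.
trace(P) = a + d = 5 - 1 = 4.
det(P) = a*d - b*c = (5)*(-1) - (2)*(-4) = -5 + 8 = 3.
Characteristic equation: λ² - (4)λ + (3) = 0.
Discriminant = (4)² - 4*(3) = 16 - 12 = 4.
λ = (4 ± √4) / 2 = (4 ± 2) / 2 = 1, 3.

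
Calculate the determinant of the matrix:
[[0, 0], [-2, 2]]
0

For a 2×2 matrix [[a, b], [c, d]], det = ad - bc
det = (0)(2) - (0)(-2) = 0 - 0 = 0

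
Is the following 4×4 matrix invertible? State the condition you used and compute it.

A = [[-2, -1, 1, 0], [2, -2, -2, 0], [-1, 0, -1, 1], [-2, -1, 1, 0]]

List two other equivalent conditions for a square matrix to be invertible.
No, not invertible; det(A) = 0 (two rows are equal, so the rows are linearly dependent). Equivalent conditions (failing for this A): rank(A) < 4; Ax = 0 has non-trivial solutions; 0 is an eigenvalue; the columns are linearly dependent.

To check invertibility, compute det(A).
In this matrix, row 0 and the last row are identical, so one row is a scalar multiple of another and the rows are linearly dependent.
A matrix with linearly dependent rows has det = 0 and is not invertible.
Equivalent failed conditions:
- rank(A) < 4.
- Ax = 0 has non-trivial solutions.
- 0 is an eigenvalue.
- The columns are linearly dependent.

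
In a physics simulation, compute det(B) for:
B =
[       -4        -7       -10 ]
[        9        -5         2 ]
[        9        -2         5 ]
det(B) = 3

Expand along row 0 (cofactor expansion): det(B) = a*(e*i - f*h) - b*(d*i - f*g) + c*(d*h - e*g), where the 3×3 is [[a, b, c], [d, e, f], [g, h, i]].
Minor M_00 = (-5)*(5) - (2)*(-2) = -25 + 4 = -21.
Minor M_01 = (9)*(5) - (2)*(9) = 45 - 18 = 27.
Minor M_02 = (9)*(-2) - (-5)*(9) = -18 + 45 = 27.
det(B) = (-4)*(-21) - (-7)*(27) + (-10)*(27) = 84 + 189 - 270 = 3.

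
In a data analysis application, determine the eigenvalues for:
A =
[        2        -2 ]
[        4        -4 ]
λ = -2, 0

Solve det(A - λI) = 0. For a 2×2 matrix the characteristic equation is λ² - (trace)λ + det = 0.
trace(A) = a + d = 2 - 4 = -2.
det(A) = a*d - b*c = (2)*(-4) - (-2)*(4) = -8 + 8 = 0.
Characteristic equation: λ² - (-2)λ + (0) = 0.
Discriminant = (-2)² - 4*(0) = 4 - 0 = 4.
λ = (-2 ± √4) / 2 = (-2 ± 2) / 2 = -2, 0.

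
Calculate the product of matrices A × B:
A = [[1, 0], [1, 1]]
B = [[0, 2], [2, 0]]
[[0, 2], [2, 2]]

Matrix multiplication:
C[0][0] = 1×0 + 0×2 = 0
C[0][1] = 1×2 + 0×0 = 2
C[1][0] = 1×0 + 1×2 = 2
C[1][1] = 1×2 + 1×0 = 2
Result: [[0, 2], [2, 2]]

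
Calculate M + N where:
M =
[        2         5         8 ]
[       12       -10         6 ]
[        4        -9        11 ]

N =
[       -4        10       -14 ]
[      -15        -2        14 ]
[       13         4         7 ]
M + N =
[       -2        15        -6 ]
[       -3       -12        20 ]
[       17        -5        18 ]

Matrix addition is elementwise: (M+N)[i][j] = M[i][j] + N[i][j].
  (M+N)[0][0] = (2) + (-4) = -2
  (M+N)[0][1] = (5) + (10) = 15
  (M+N)[0][2] = (8) + (-14) = -6
  (M+N)[1][0] = (12) + (-15) = -3
  (M+N)[1][1] = (-10) + (-2) = -12
  (M+N)[1][2] = (6) + (14) = 20
  (M+N)[2][0] = (4) + (13) = 17
  (M+N)[2][1] = (-9) + (4) = -5
  (M+N)[2][2] = (11) + (7) = 18
M + N =
[       -2        15        -6 ]
[       -3       -12        20 ]
[       17        -5        18 ]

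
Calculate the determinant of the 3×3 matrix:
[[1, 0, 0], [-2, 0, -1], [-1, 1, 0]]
1

Expansion along first row:
det = 1·det([[0,-1],[1,0]]) - 0·det([[-2,-1],[-1,0]]) + 0·det([[-2,0],[-1,1]])
    = 1·(0·0 - -1·1) - 0·(-2·0 - -1·-1) + 0·(-2·1 - 0·-1)
    = 1·1 - 0·-1 + 0·-2
    = 1 + 0 + 0 = 1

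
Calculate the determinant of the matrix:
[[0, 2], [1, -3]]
-2

For a 2×2 matrix [[a, b], [c, d]], det = ad - bc
det = (0)(-3) - (2)(1) = 0 - 2 = -2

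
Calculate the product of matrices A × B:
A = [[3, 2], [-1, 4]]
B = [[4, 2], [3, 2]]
[[18, 10], [8, 6]]

Matrix multiplication:
C[0][0] = 3×4 + 2×3 = 18
C[0][1] = 3×2 + 2×2 = 10
C[1][0] = -1×4 + 4×3 = 8
C[1][1] = -1×2 + 4×2 = 6
Result: [[18, 10], [8, 6]]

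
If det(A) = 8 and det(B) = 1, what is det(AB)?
8

Use the multiplicative property of determinants: det(AB) = det(A)*det(B).
det(AB) = (8)*(1) = 8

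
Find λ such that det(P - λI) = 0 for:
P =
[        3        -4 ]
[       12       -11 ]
λ = -5, -3

Solve det(P - λI) = 0. For a 2×2 matrix the characteristic equation is λ² - (trace)λ + det = 0.
trace(P) = a + d = 3 - 11 = -8.
det(P) = a*d - b*c = (3)*(-11) - (-4)*(12) = -33 + 48 = 15.
Characteristic equation: λ² - (-8)λ + (15) = 0.
Discriminant = (-8)² - 4*(15) = 64 - 60 = 4.
λ = (-8 ± √4) / 2 = (-8 ± 2) / 2 = -5, -3.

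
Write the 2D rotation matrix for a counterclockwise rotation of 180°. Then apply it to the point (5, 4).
R = [[-1, 0], [0, -1]]; R·(5, 4) = (-5, -4)

Rotation matrix formula: R(θ) = [[cos θ, -sin θ], [sin θ, cos θ]]
For θ = 180°:
cos(180°) = -1
sin(180°) = 0
R = [[-1, 0], [0, -1]]
Apply to (5, 4): [-1·5 + (0)·4, 0·5 + -1·4] = (-5, -4)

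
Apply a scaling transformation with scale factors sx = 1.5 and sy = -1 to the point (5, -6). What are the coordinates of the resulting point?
(7.5, 6)

Scaling matrix:
[[1.50, 0], [0, -1]]
Result: (5 × 1.5, -6 × -1) = (7.5, 6)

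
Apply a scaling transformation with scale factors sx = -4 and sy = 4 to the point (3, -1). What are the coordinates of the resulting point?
(-12, -4)

Scaling matrix:
[[-4, 0], [0, 4]]
Result: (3 × -4, -1 × 4) = (-12, -4)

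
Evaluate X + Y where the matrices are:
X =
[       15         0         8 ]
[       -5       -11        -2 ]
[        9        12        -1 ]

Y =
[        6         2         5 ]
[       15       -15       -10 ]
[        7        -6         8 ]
X + Y =
[       21         2        13 ]
[       10       -26       -12 ]
[       16         6         7 ]

Matrix addition is elementwise: (X+Y)[i][j] = X[i][j] + Y[i][j].
  (X+Y)[0][0] = (15) + (6) = 21
  (X+Y)[0][1] = (0) + (2) = 2
  (X+Y)[0][2] = (8) + (5) = 13
  (X+Y)[1][0] = (-5) + (15) = 10
  (X+Y)[1][1] = (-11) + (-15) = -26
  (X+Y)[1][2] = (-2) + (-10) = -12
  (X+Y)[2][0] = (9) + (7) = 16
  (X+Y)[2][1] = (12) + (-6) = 6
  (X+Y)[2][2] = (-1) + (8) = 7
X + Y =
[       21         2        13 ]
[       10       -26       -12 ]
[       16         6         7 ]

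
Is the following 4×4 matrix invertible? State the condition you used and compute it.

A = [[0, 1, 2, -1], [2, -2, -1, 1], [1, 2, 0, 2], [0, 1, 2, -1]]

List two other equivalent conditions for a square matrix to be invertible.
No, not invertible; det(A) = 0 (two rows are equal, so the rows are linearly dependent). Equivalent conditions (failing for this A): rank(A) < 4; Ax = 0 has non-trivial solutions; 0 is an eigenvalue; the columns are linearly dependent.

To check invertibility, compute det(A).
In this matrix, row 0 and the last row are identical, so one row is a scalar multiple of another and the rows are linearly dependent.
A matrix with linearly dependent rows has det = 0 and is not invertible.
Equivalent failed conditions:
- rank(A) < 4.
- Ax = 0 has non-trivial solutions.
- 0 is an eigenvalue.
- The columns are linearly dependent.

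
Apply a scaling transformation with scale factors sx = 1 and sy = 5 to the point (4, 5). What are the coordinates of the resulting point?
(4, 25)

Scaling matrix:
[[1, 0], [0, 5]]
Result: (4 × 1, 5 × 5) = (4, 25)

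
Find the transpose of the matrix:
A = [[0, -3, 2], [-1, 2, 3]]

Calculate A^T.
[[0, -1], [-3, 2], [2, 3]]

The transpose sends entry (i,j) to (j,i); rows become columns.
Row 0 of A: [0, -3, 2] -> column 0 of A^T.
Row 1 of A: [-1, 2, 3] -> column 1 of A^T.
A^T = [[0, -1], [-3, 2], [2, 3]]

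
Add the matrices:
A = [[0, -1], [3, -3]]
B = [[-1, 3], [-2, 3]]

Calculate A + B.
[[-1, 2], [1, 0]]

Add corresponding elements:
(0)+(-1)=-1
(-1)+(3)=2
(3)+(-2)=1
(-3)+(3)=0
A + B = [[-1, 2], [1, 0]]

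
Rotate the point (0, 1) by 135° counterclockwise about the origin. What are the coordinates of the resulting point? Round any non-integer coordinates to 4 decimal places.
(-0.7071, -0.7071)

Rotation matrix R(θ) = [[cos θ, -sin θ], [sin θ, cos θ]]; for θ = 135°:
R = [[-√2/2, -√2/2], [√2/2, -√2/2]]
Result: R × [0, 1]ᵀ = [-√2/2·0 + (-√2/2)·1, √2/2·0 + (-√2/2)·1]ᵀ = (-0.7071, -0.7071)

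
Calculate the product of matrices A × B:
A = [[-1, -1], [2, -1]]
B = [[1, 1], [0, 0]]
[[-1, -1], [2, 2]]

Matrix multiplication:
C[0][0] = -1×1 + -1×0 = -1
C[0][1] = -1×1 + -1×0 = -1
C[1][0] = 2×1 + -1×0 = 2
C[1][1] = 2×1 + -1×0 = 2
Result: [[-1, -1], [2, 2]]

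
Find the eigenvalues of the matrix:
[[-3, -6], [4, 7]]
λ = 1 and λ = 3

Characteristic equation: det(A - λI) = 0
λ² - (trace)λ + (det) = 0
λ² - (4)λ + (3) = 0
λ² - 4λ + 3 = 0
Solving: λ = 1, 3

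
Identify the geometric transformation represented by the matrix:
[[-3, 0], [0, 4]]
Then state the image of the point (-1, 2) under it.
non-uniform scaling by (-3, 4); image of (-1, 2) is (3, 8)

This is diagonal with distinct entries, so it scales the x-axis by -3 and the y-axis by 4.
The matrix [[-3, 0], [0, 4]] represents: non-uniform scaling by (-3, 4).
Applying it to (-1, 2): [-3·-1 + 0·2, 0·-1 + 4·2] = (3, 8).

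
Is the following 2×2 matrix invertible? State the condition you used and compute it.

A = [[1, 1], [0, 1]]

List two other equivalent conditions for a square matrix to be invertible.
Yes, invertible; det(A) = 1 ≠ 0. Equivalent conditions: rank(A) = 2; Ax = 0 has only the trivial solution; 0 is not an eigenvalue; the columns of A are linearly independent.

To check invertibility, compute det(A).
The given matrix is triangular, so det(A) equals the product of its diagonal entries = 1 ≠ 0.
Since det(A) ≠ 0, A is invertible.
Equivalent conditions for a square matrix A to be invertible:
- rank(A) = 2 (full rank).
- The homogeneous system Ax = 0 has only the trivial solution x = 0.
- 0 is not an eigenvalue of A.
- The columns (equivalently rows) of A are linearly independent.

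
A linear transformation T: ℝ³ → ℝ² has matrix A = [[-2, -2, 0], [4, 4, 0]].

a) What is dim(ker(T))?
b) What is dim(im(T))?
dim(ker) = 2, dim(im) = 1

Observe that row 2 = -2 × row 1 (so the rows are linearly dependent).
Thus rank(A) = 1 (only one linearly independent row).
dim(im(T)) = rank(A) = 1.
By the rank-nullity theorem applied to T: ℝ³ → ℝ², rank(A) + nullity(A) = 3 (the domain dimension), so dim(ker(T)) = 3 - 1 = 2.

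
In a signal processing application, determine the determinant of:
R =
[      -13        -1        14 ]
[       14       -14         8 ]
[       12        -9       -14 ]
det(R) = -3188

Expand along row 0 (cofactor expansion): det(R) = a*(e*i - f*h) - b*(d*i - f*g) + c*(d*h - e*g), where the 3×3 is [[a, b, c], [d, e, f], [g, h, i]].
Minor M_00 = (-14)*(-14) - (8)*(-9) = 196 + 72 = 268.
Minor M_01 = (14)*(-14) - (8)*(12) = -196 - 96 = -292.
Minor M_02 = (14)*(-9) - (-14)*(12) = -126 + 168 = 42.
det(R) = (-13)*(268) - (-1)*(-292) + (14)*(42) = -3484 - 292 + 588 = -3188.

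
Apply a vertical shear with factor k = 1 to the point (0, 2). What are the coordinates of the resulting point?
(0, 2)

Shear matrix for vertical shear with factor k = 1:
[[1, 0], [1, 1]]
Result: (0, 2) → (0, 2)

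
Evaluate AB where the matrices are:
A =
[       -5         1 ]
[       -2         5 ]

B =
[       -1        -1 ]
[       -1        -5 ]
AB =
[        4         0 ]
[       -3       -23 ]

Matrix multiplication: (AB)[i][j] = sum over k of A[i][k] * B[k][j].
  (AB)[0][0] = (-5)*(-1) + (1)*(-1) = 4
  (AB)[0][1] = (-5)*(-1) + (1)*(-5) = 0
  (AB)[1][0] = (-2)*(-1) + (5)*(-1) = -3
  (AB)[1][1] = (-2)*(-1) + (5)*(-5) = -23
AB =
[        4         0 ]
[       -3       -23 ]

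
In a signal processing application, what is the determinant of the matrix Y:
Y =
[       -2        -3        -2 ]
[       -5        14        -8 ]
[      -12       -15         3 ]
det(Y) = -663

Expand along row 0 (cofactor expansion): det(Y) = a*(e*i - f*h) - b*(d*i - f*g) + c*(d*h - e*g), where the 3×3 is [[a, b, c], [d, e, f], [g, h, i]].
Minor M_00 = (14)*(3) - (-8)*(-15) = 42 - 120 = -78.
Minor M_01 = (-5)*(3) - (-8)*(-12) = -15 - 96 = -111.
Minor M_02 = (-5)*(-15) - (14)*(-12) = 75 + 168 = 243.
det(Y) = (-2)*(-78) - (-3)*(-111) + (-2)*(243) = 156 - 333 - 486 = -663.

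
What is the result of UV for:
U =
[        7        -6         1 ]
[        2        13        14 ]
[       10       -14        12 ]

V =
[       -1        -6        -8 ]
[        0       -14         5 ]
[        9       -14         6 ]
UV =
[        2        28       -80 ]
[      124      -390       133 ]
[       98       -32       -78 ]

Matrix multiplication: (UV)[i][j] = sum over k of U[i][k] * V[k][j].
  (UV)[0][0] = (7)*(-1) + (-6)*(0) + (1)*(9) = 2
  (UV)[0][1] = (7)*(-6) + (-6)*(-14) + (1)*(-14) = 28
  (UV)[0][2] = (7)*(-8) + (-6)*(5) + (1)*(6) = -80
  (UV)[1][0] = (2)*(-1) + (13)*(0) + (14)*(9) = 124
  (UV)[1][1] = (2)*(-6) + (13)*(-14) + (14)*(-14) = -390
  (UV)[1][2] = (2)*(-8) + (13)*(5) + (14)*(6) = 133
  (UV)[2][0] = (10)*(-1) + (-14)*(0) + (12)*(9) = 98
  (UV)[2][1] = (10)*(-6) + (-14)*(-14) + (12)*(-14) = -32
  (UV)[2][2] = (10)*(-8) + (-14)*(5) + (12)*(6) = -78
UV =
[        2        28       -80 ]
[      124      -390       133 ]
[       98       -32       -78 ]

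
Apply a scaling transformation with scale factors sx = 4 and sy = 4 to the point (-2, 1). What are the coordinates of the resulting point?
(-8, 4)

Scaling matrix:
[[4, 0], [0, 4]]
Result: (-2 × 4, 1 × 4) = (-8, 4)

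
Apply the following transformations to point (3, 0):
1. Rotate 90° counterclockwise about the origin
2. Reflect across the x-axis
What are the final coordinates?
(0, -3)

Step 1: Rotate 90° → (0, 3)
Step 2: Reflect across the x-axis → (0, -3)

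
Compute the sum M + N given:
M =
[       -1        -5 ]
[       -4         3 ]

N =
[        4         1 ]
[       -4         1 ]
M + N =
[        3        -4 ]
[       -8         4 ]

Matrix addition is elementwise: (M+N)[i][j] = M[i][j] + N[i][j].
  (M+N)[0][0] = (-1) + (4) = 3
  (M+N)[0][1] = (-5) + (1) = -4
  (M+N)[1][0] = (-4) + (-4) = -8
  (M+N)[1][1] = (3) + (1) = 4
M + N =
[        3        -4 ]
[       -8         4 ]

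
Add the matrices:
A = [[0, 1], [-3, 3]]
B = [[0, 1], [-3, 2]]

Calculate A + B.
[[0, 2], [-6, 5]]

Add corresponding elements:
(0)+(0)=0
(1)+(1)=2
(-3)+(-3)=-6
(3)+(2)=5
A + B = [[0, 2], [-6, 5]]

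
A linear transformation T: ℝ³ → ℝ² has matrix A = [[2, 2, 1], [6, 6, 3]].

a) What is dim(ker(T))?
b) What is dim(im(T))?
dim(ker) = 2, dim(im) = 1

Observe that row 2 = 3 × row 1 (so the rows are linearly dependent).
Thus rank(A) = 1 (only one linearly independent row).
dim(im(T)) = rank(A) = 1.
By the rank-nullity theorem applied to T: ℝ³ → ℝ², rank(A) + nullity(A) = 3 (the domain dimension), so dim(ker(T)) = 3 - 1 = 2.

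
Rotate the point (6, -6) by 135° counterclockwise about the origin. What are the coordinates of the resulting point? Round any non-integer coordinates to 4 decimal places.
(0.0000, 8.4853)

Rotation matrix R(θ) = [[cos θ, -sin θ], [sin θ, cos θ]]; for θ = 135°:
R = [[-√2/2, -√2/2], [√2/2, -√2/2]]
Result: R × [6, -6]ᵀ = [-√2/2·6 + (-√2/2)·-6, √2/2·6 + (-√2/2)·-6]ᵀ = (0.0000, 8.4853)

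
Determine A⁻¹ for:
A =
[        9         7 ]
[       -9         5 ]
det(A) = 108
A⁻¹ =
[    5/108    -7/108 ]
[     1/12      1/12 ]

For a 2×2 matrix A = [[a, b], [c, d]] with det(A) ≠ 0, A⁻¹ = (1/det(A)) * [[d, -b], [-c, a]].
det(A) = (9)*(5) - (7)*(-9) = 45 + 63 = 108.
A⁻¹ = (1/108) * [[5, -7], [9, 9]].
Dividing each entry by 108 and reducing:
A⁻¹ =
[    5/108    -7/108 ]
[     1/12      1/12 ]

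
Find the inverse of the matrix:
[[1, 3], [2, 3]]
[[-1, 1], [2/3, -1/3]]

For [[a,b],[c,d]], inverse = (1/det)·[[d,-b],[-c,a]]
det = 1·3 - 3·2 = -3
Inverse = (1/-3)·[[3, -3], [-2, 1]]
        = [[-1, 1], [2/3, -1/3]]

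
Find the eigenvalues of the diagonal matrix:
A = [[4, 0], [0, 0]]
λ₁ = 4, λ₂ = 0

The characteristic polynomial of A is det(A - λI) = (4 - λ)(0 - λ) = 0.
The roots are λ = 4 and λ = 0, so the eigenvalues are the diagonal entries.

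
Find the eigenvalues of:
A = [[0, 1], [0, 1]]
λ = 0, 1

Solve det(A - λI) = 0. For a 2×2 matrix this is λ² - (trace)λ + det = 0.
trace(A) = 0 + 1 = 1.
det(A) = (0)*(1) - (1)*(0) = 0 - 0 = 0.
Characteristic equation: λ² - (1)λ + (0) = 0.
Discriminant: (1)² - 4*(0) = 1 - 0 = 1.
Roots: λ = (1 ± √1) / 2 = 0, 1.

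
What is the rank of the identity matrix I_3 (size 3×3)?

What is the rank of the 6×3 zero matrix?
rank(I_3) = 3, rank(0) = 0

The identity I_3 has 3 columns that are the standard basis vectors e_1, …, e_3. These are linearly independent, so all 3 columns are pivots and rank(I_3) = 3.
The 6×3 zero matrix has every entry zero, so every row is the zero row and there are no pivots; rank(0) = 0.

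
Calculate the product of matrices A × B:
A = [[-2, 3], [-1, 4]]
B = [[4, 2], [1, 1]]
[[-5, -1], [0, 2]]

Matrix multiplication:
C[0][0] = -2×4 + 3×1 = -5
C[0][1] = -2×2 + 3×1 = -1
C[1][0] = -1×4 + 4×1 = 0
C[1][1] = -1×2 + 4×1 = 2
Result: [[-5, -1], [0, 2]]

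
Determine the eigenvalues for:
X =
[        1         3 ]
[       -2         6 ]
λ = 3, 4

Solve det(X - λI) = 0. For a 2×2 matrix the characteristic equation is λ² - (trace)λ + det = 0.
trace(X) = a + d = 1 + 6 = 7.
det(X) = a*d - b*c = (1)*(6) - (3)*(-2) = 6 + 6 = 12.
Characteristic equation: λ² - (7)λ + (12) = 0.
Discriminant = (7)² - 4*(12) = 49 - 48 = 1.
λ = (7 ± √1) / 2 = (7 ± 1) / 2 = 3, 4.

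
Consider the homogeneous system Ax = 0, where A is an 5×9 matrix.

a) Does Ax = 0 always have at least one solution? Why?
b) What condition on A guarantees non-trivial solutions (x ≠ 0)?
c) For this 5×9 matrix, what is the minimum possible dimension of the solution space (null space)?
a) Yes, x = 0 is always a solution. b) When A has linearly dependent columns (rank < n). c) Minimum nullity = 4.

a) x = 0 satisfies A·0 = 0, so the zero vector is always a solution.
b) Non-trivial solutions exist iff the columns of A are linearly dependent, equivalently rank(A) < n (the number of columns).
c) By rank-nullity, rank(A) + nullity(A) = n = 9. Since A has only 5 rows, rank(A) ≤ 5, so nullity(A) ≥ 9 - 5 = 4.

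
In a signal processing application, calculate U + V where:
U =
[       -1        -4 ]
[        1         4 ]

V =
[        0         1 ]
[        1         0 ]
U + V =
[       -1        -3 ]
[        2         4 ]

Matrix addition is elementwise: (U+V)[i][j] = U[i][j] + V[i][j].
  (U+V)[0][0] = (-1) + (0) = -1
  (U+V)[0][1] = (-4) + (1) = -3
  (U+V)[1][0] = (1) + (1) = 2
  (U+V)[1][1] = (4) + (0) = 4
U + V =
[       -1        -3 ]
[        2         4 ]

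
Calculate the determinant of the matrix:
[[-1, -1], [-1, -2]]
1

For a 2×2 matrix [[a, b], [c, d]], det = ad - bc
det = (-1)(-2) - (-1)(-1) = 2 - 1 = 1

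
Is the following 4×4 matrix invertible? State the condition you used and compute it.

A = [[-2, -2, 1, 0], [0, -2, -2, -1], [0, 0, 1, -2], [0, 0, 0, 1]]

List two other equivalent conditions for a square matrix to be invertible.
Yes, invertible; det(A) = 4 ≠ 0. Equivalent conditions: rank(A) = 4; Ax = 0 has only the trivial solution; 0 is not an eigenvalue; the columns of A are linearly independent.

To check invertibility, compute det(A).
The given matrix is triangular, so det(A) equals the product of its diagonal entries = 4 ≠ 0.
Since det(A) ≠ 0, A is invertible.
Equivalent conditions for a square matrix A to be invertible:
- rank(A) = 4 (full rank).
- The homogeneous system Ax = 0 has only the trivial solution x = 0.
- 0 is not an eigenvalue of A.
- The columns (equivalently rows) of A are linearly independent.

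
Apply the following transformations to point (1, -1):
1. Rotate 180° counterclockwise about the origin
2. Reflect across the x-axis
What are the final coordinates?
(-1, -1)

Step 1: Rotate 180° → (-1, 1)
Step 2: Reflect across the x-axis → (-1, -1)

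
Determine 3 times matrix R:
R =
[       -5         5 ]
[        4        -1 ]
3R =
[      -15        15 ]
[       12        -3 ]

Scalar multiplication is elementwise: (3R)[i][j] = 3 * R[i][j].
  (3R)[0][0] = 3 * (-5) = -15
  (3R)[0][1] = 3 * (5) = 15
  (3R)[1][0] = 3 * (4) = 12
  (3R)[1][1] = 3 * (-1) = -3
3R =
[      -15        15 ]
[       12        -3 ]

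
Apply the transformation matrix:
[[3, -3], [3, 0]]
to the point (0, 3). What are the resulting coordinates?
(-9, 0)

Matrix multiplication:
[[3, -3], [3, 0]] × [0, 3]ᵀ
= [3×0 + -3×3, 3×0 + 0×3]ᵀ
= [-9.0000, 0.0000]ᵀ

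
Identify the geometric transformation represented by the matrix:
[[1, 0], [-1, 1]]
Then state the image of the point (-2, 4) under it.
vertical shear with factor -1; image of (-2, 4) is (-2, 6)

The matrix [[1, 0], [k, 1]] sends (x, y) to (x, -1x + y), leaving the x-coordinate fixed: a vertical shear.
The matrix [[1, 0], [-1, 1]] represents: vertical shear with factor -1.
Applying it to (-2, 4): [1·-2 + 0·4, -1·-2 + 1·4] = (-2, 6).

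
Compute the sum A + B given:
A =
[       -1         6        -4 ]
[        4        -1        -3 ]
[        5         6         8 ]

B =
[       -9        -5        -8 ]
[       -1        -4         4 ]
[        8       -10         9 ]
A + B =
[      -10         1       -12 ]
[        3        -5         1 ]
[       13        -4        17 ]

Matrix addition is elementwise: (A+B)[i][j] = A[i][j] + B[i][j].
  (A+B)[0][0] = (-1) + (-9) = -10
  (A+B)[0][1] = (6) + (-5) = 1
  (A+B)[0][2] = (-4) + (-8) = -12
  (A+B)[1][0] = (4) + (-1) = 3
  (A+B)[1][1] = (-1) + (-4) = -5
  (A+B)[1][2] = (-3) + (4) = 1
  (A+B)[2][0] = (5) + (8) = 13
  (A+B)[2][1] = (6) + (-10) = -4
  (A+B)[2][2] = (8) + (9) = 17
A + B =
[      -10         1       -12 ]
[        3        -5         1 ]
[       13        -4        17 ]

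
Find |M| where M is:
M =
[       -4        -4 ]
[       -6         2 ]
det(M) = -32

For a 2×2 matrix [[a, b], [c, d]], det = a*d - b*c.
det(M) = (-4)*(2) - (-4)*(-6) = -8 - 24 = -32.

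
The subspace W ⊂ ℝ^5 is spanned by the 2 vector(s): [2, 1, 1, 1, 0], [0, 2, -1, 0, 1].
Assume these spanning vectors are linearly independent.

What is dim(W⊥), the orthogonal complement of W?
dim(W⊥) = 3

For any subspace W of ℝ^n, dim(W) + dim(W⊥) = n (the whole-space dimension).
Here the given 2 vectors are linearly independent, so dim(W) = 2.
Thus dim(W⊥) = n - dim(W) = 5 - 2 = 3.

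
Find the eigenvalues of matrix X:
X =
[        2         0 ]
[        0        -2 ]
λ = -2, 2

Solve det(X - λI) = 0. For a 2×2 matrix the characteristic equation is λ² - (trace)λ + det = 0.
trace(X) = a + d = 2 - 2 = 0.
det(X) = a*d - b*c = (2)*(-2) - (0)*(0) = -4 - 0 = -4.
Characteristic equation: λ² - (0)λ + (-4) = 0.
Discriminant = (0)² - 4*(-4) = 0 + 16 = 16.
λ = (0 ± √16) / 2 = (0 ± 4) / 2 = -2, 2.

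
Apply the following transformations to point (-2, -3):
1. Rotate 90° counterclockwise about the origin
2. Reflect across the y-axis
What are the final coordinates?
(-3, -2)

Step 1: Rotate 90° → (3, -2)
Step 2: Reflect across the y-axis → (-3, -2)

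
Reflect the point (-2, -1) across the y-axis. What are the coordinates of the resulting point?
(2, -1)

Reflection across y-axis: (-2, -1) → (2, -1)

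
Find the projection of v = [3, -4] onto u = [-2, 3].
[36/13, -54/13]

The projection of v onto u is proj_u(v) = ((v·u) / (u·u)) · u.
v·u = (3)*(-2) + (-4)*(3) = -18.
u·u = (-2)*(-2) + (3)*(3) = 13.
coefficient = -18 / 13 = -18/13.
proj_u(v) = -18/13 · [-2, 3] = [36/13, -54/13].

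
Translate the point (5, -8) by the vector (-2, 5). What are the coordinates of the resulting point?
(3, -3)

Translation by (-2, 5):
x' = 5 + -2 = 3
y' = -8 + 5 = -3
Homogeneous matrix: [[1, 0, -2], [0, 1, 5], [0, 0, 1]]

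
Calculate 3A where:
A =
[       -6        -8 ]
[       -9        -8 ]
3A =
[      -18       -24 ]
[      -27       -24 ]

Scalar multiplication is elementwise: (3A)[i][j] = 3 * A[i][j].
  (3A)[0][0] = 3 * (-6) = -18
  (3A)[0][1] = 3 * (-8) = -24
  (3A)[1][0] = 3 * (-9) = -27
  (3A)[1][1] = 3 * (-8) = -24
3A =
[      -18       -24 ]
[      -27       -24 ]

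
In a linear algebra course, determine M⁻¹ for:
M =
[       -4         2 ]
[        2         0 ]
det(M) = -4
M⁻¹ =
[        0       1/2 ]
[      1/2         1 ]

For a 2×2 matrix M = [[a, b], [c, d]] with det(M) ≠ 0, M⁻¹ = (1/det(M)) * [[d, -b], [-c, a]].
det(M) = (-4)*(0) - (2)*(2) = 0 - 4 = -4.
M⁻¹ = (1/-4) * [[0, -2], [-2, -4]].
Dividing each entry by -4 and reducing:
M⁻¹ =
[        0       1/2 ]
[      1/2         1 ]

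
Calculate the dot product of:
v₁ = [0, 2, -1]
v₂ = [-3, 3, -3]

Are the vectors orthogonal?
9, No

The dot product is the sum of products of corresponding components.
v₁·v₂ = (0)*(-3) + (2)*(3) + (-1)*(-3) = 0 + 6 + 3 = 9.
Two vectors are orthogonal iff their dot product is 0; here the dot product is 9, so the vectors are not orthogonal.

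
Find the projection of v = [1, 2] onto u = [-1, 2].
[-3/5, 6/5]

The projection of v onto u is proj_u(v) = ((v·u) / (u·u)) · u.
v·u = (1)*(-1) + (2)*(2) = 3.
u·u = (-1)*(-1) + (2)*(2) = 5.
coefficient = 3 / 5 = 3/5.
proj_u(v) = 3/5 · [-1, 2] = [-3/5, 6/5].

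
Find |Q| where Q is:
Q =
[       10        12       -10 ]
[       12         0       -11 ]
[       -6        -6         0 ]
det(Q) = 852

Expand along row 0 (cofactor expansion): det(Q) = a*(e*i - f*h) - b*(d*i - f*g) + c*(d*h - e*g), where the 3×3 is [[a, b, c], [d, e, f], [g, h, i]].
Minor M_00 = (0)*(0) - (-11)*(-6) = 0 - 66 = -66.
Minor M_01 = (12)*(0) - (-11)*(-6) = 0 - 66 = -66.
Minor M_02 = (12)*(-6) - (0)*(-6) = -72 - 0 = -72.
det(Q) = (10)*(-66) - (12)*(-66) + (-10)*(-72) = -660 + 792 + 720 = 852.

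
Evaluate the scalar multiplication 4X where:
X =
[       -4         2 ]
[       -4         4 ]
4X =
[      -16         8 ]
[      -16        16 ]

Scalar multiplication is elementwise: (4X)[i][j] = 4 * X[i][j].
  (4X)[0][0] = 4 * (-4) = -16
  (4X)[0][1] = 4 * (2) = 8
  (4X)[1][0] = 4 * (-4) = -16
  (4X)[1][1] = 4 * (4) = 16
4X =
[      -16         8 ]
[      -16        16 ]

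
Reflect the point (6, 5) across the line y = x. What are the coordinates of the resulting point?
(5, 6)

Reflection across line y = x: (6, 5) → (5, 6)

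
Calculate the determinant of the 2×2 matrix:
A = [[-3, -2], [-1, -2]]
4

For A = [[a, b], [c, d]], det(A) = a*d - b*c.
det(A) = (-3)*(-2) - (-2)*(-1) = 6 - 2 = 4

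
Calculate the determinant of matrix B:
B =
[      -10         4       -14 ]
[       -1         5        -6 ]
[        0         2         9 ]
det(B) = -506

Expand along row 0 (cofactor expansion): det(B) = a*(e*i - f*h) - b*(d*i - f*g) + c*(d*h - e*g), where the 3×3 is [[a, b, c], [d, e, f], [g, h, i]].
Minor M_00 = (5)*(9) - (-6)*(2) = 45 + 12 = 57.
Minor M_01 = (-1)*(9) - (-6)*(0) = -9 - 0 = -9.
Minor M_02 = (-1)*(2) - (5)*(0) = -2 - 0 = -2.
det(B) = (-10)*(57) - (4)*(-9) + (-14)*(-2) = -570 + 36 + 28 = -506.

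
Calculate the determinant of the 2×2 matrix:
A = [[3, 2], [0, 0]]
0

For A = [[a, b], [c, d]], det(A) = a*d - b*c.
det(A) = (3)*(0) - (2)*(0) = 0 - 0 = 0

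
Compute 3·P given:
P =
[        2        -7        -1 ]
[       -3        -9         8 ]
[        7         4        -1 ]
3P =
[        6       -21        -3 ]
[       -9       -27        24 ]
[       21        12        -3 ]

Scalar multiplication is elementwise: (3P)[i][j] = 3 * P[i][j].
  (3P)[0][0] = 3 * (2) = 6
  (3P)[0][1] = 3 * (-7) = -21
  (3P)[0][2] = 3 * (-1) = -3
  (3P)[1][0] = 3 * (-3) = -9
  (3P)[1][1] = 3 * (-9) = -27
  (3P)[1][2] = 3 * (8) = 24
  (3P)[2][0] = 3 * (7) = 21
  (3P)[2][1] = 3 * (4) = 12
  (3P)[2][2] = 3 * (-1) = -3
3P =
[        6       -21        -3 ]
[       -9       -27        24 ]
[       21        12        -3 ]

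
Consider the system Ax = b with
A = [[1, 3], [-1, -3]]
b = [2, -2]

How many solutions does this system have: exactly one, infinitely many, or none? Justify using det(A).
Infinitely many solutions

det(A) = (1)*(-3) - (3)*(-1) = 0, so A is singular (column 2 is 3 times column 1).
b = [2, -2] = 2 * column 1 of A, so b lies in the column space of A.
A singular matrix whose right-hand side is in its column space gives a 1-parameter family of solutions — infinitely many.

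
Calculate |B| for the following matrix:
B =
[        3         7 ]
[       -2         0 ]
det(B) = 14

For a 2×2 matrix [[a, b], [c, d]], det = a*d - b*c.
det(B) = (3)*(0) - (7)*(-2) = 0 + 14 = 14.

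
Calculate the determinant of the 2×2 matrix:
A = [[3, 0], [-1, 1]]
3

For A = [[a, b], [c, d]], det(A) = a*d - b*c.
det(A) = (3)*(1) - (0)*(-1) = 3 - 0 = 3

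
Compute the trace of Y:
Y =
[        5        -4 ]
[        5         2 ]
tr(Y) = 5 + 2 = 7

The trace of a square matrix is the sum of its diagonal entries.
Diagonal entries of Y: Y[0][0] = 5, Y[1][1] = 2.
tr(Y) = 5 + 2 = 7.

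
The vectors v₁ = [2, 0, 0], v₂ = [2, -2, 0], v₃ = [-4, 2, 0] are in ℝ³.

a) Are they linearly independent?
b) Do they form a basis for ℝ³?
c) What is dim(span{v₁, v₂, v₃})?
Not independent, not a basis, dim(span) = 2

Check whether v₃ can be written as a linear combination of v₁ and v₂.
v₃ = (-1)·v₁ + (-1)·v₂ = [-4, 2, 0], so the three vectors are linearly dependent.
Thus they do not form a basis for ℝ³, and dim(span{v₁, v₂, v₃}) = 2 (spanned by v₁ and v₂).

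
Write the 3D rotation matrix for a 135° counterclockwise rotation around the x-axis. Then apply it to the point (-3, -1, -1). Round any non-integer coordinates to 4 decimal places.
R = [[1, 0, 0], [0, -√2/2, -√2/2], [0, √2/2, -√2/2]]; R·(-3, -1, -1) = (-3.0000, 1.4142, 0.0000)

Rotation matrix for 135° around x-axis:
cos(135°) = -√2/2, sin(135°) = √2/2
R = [[1, 0, 0], [0, -√2/2, -√2/2], [0, √2/2, -√2/2]]
Apply to (-3, -1, -1): R·[-3, -1, -1]ᵀ = (-3.0000, 1.4142, 0.0000)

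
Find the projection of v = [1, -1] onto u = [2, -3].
[10/13, -15/13]

The projection of v onto u is proj_u(v) = ((v·u) / (u·u)) · u.
v·u = (1)*(2) + (-1)*(-3) = 5.
u·u = (2)*(2) + (-3)*(-3) = 13.
coefficient = 5 / 13 = 5/13.
proj_u(v) = 5/13 · [2, -3] = [10/13, -15/13].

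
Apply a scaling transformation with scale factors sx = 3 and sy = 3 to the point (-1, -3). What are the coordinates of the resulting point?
(-3, -9)

Scaling matrix:
[[3, 0], [0, 3]]
Result: (-1 × 3, -3 × 3) = (-3, -9)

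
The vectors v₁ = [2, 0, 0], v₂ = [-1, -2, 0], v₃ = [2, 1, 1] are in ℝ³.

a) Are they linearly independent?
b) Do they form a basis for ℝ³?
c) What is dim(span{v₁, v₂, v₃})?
Yes independent, yes basis, dim = 3

Stack v₁, v₂, v₃ as rows of a 3×3 matrix.
[[2, 0, 0]; [-1, -2, 0]; [2, 1, 1]] is already lower triangular with nonzero diagonal entries (2, -2, 1), so its determinant is the product of the diagonal entries, det = (2)·(-2)·(1) = -4 ≠ 0, and the rows are linearly independent.
Three linearly independent vectors in ℝ³ form a basis for ℝ³, so dim(span{v₁,v₂,v₃}) = 3.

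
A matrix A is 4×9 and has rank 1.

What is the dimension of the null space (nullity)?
8

The rank-nullity theorem for an m×n matrix states:
rank(A) + nullity(A) = n (the number of columns).
Here n = 9 and rank(A) = 1, so nullity(A) = 9 - 1 = 8.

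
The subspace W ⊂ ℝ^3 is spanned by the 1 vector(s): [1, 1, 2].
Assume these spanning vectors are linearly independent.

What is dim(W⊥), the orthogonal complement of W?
dim(W⊥) = 2

For any subspace W of ℝ^n, dim(W) + dim(W⊥) = n (the whole-space dimension).
Here the given 1 vectors are linearly independent, so dim(W) = 1.
Thus dim(W⊥) = n - dim(W) = 3 - 1 = 2.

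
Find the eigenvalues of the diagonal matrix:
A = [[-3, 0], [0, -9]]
λ₁ = -3, λ₂ = -9

The characteristic polynomial of A is det(A - λI) = (-3 - λ)(-9 - λ) = 0.
The roots are λ = -3 and λ = -9, so the eigenvalues are the diagonal entries.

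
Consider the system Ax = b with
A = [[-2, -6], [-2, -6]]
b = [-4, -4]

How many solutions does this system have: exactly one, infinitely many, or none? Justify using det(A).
Infinitely many solutions

det(A) = (-2)*(-6) - (-6)*(-2) = 0, so A is singular (column 2 is 3 times column 1).
b = [-4, -4] = 2 * column 1 of A, so b lies in the column space of A.
A singular matrix whose right-hand side is in its column space gives a 1-parameter family of solutions — infinitely many.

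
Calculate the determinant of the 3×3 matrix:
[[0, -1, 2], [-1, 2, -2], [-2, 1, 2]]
0

Expansion along first row:
det = 0·det([[2,-2],[1,2]]) - -1·det([[-1,-2],[-2,2]]) + 2·det([[-1,2],[-2,1]])
    = 0·(2·2 - -2·1) - -1·(-1·2 - -2·-2) + 2·(-1·1 - 2·-2)
    = 0·6 - -1·-6 + 2·3
    = 0 + -6 + 6 = 0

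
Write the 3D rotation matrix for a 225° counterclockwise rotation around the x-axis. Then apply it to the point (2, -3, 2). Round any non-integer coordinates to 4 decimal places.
R = [[1, 0, 0], [0, -√2/2, √2/2], [0, -√2/2, -√2/2]]; R·(2, -3, 2) = (2.0000, 3.5355, 0.7071)

Rotation matrix for 225° around x-axis:
cos(225°) = -√2/2, sin(225°) = -√2/2
R = [[1, 0, 0], [0, -√2/2, √2/2], [0, -√2/2, -√2/2]]
Apply to (2, -3, 2): R·[2, -3, 2]ᵀ = (2.0000, 3.5355, 0.7071)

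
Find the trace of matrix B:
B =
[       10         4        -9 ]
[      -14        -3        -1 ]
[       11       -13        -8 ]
tr(B) = 10 - 3 - 8 = -1

The trace of a square matrix is the sum of its diagonal entries.
Diagonal entries of B: B[0][0] = 10, B[1][1] = -3, B[2][2] = -8.
tr(B) = 10 - 3 - 8 = -1.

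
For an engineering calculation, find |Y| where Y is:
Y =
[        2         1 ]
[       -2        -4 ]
det(Y) = -6

For a 2×2 matrix [[a, b], [c, d]], det = a*d - b*c.
det(Y) = (2)*(-4) - (1)*(-2) = -8 + 2 = -6.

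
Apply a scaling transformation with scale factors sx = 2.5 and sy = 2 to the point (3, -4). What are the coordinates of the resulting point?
(7.5, -8)

Scaling matrix:
[[2.50, 0], [0, 2]]
Result: (3 × 2.5, -4 × 2) = (7.5, -8)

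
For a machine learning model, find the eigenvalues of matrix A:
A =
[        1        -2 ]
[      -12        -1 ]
λ = -5, 5

Solve det(A - λI) = 0. For a 2×2 matrix the characteristic equation is λ² - (trace)λ + det = 0.
trace(A) = a + d = 1 - 1 = 0.
det(A) = a*d - b*c = (1)*(-1) - (-2)*(-12) = -1 - 24 = -25.
Characteristic equation: λ² - (0)λ + (-25) = 0.
Discriminant = (0)² - 4*(-25) = 0 + 100 = 100.
λ = (0 ± √100) / 2 = (0 ± 10) / 2 = -5, 5.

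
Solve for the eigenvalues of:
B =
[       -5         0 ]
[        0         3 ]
λ = -5, 3

Solve det(B - λI) = 0. For a 2×2 matrix the characteristic equation is λ² - (trace)λ + det = 0.
trace(B) = a + d = -5 + 3 = -2.
det(B) = a*d - b*c = (-5)*(3) - (0)*(0) = -15 - 0 = -15.
Characteristic equation: λ² - (-2)λ + (-15) = 0.
Discriminant = (-2)² - 4*(-15) = 4 + 60 = 64.
λ = (-2 ± √64) / 2 = (-2 ± 8) / 2 = -5, 3.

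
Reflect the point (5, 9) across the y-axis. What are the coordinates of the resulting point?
(-5, 9)

Reflection across y-axis: (5, 9) → (-5, 9)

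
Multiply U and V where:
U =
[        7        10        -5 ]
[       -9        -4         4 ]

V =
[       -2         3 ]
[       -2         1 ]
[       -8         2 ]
UV =
[        6        21 ]
[       -6       -23 ]

Matrix multiplication: (UV)[i][j] = sum over k of U[i][k] * V[k][j].
  (UV)[0][0] = (7)*(-2) + (10)*(-2) + (-5)*(-8) = 6
  (UV)[0][1] = (7)*(3) + (10)*(1) + (-5)*(2) = 21
  (UV)[1][0] = (-9)*(-2) + (-4)*(-2) + (4)*(-8) = -6
  (UV)[1][1] = (-9)*(3) + (-4)*(1) + (4)*(2) = -23
UV =
[        6        21 ]
[       -6       -23 ]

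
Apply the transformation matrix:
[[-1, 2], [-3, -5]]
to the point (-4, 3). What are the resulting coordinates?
(10, -3)

Matrix multiplication:
[[-1, 2], [-3, -5]] × [-4, 3]ᵀ
= [-1×-4 + 2×3, -3×-4 + -5×3]ᵀ
= [10.0000, -3.0000]ᵀ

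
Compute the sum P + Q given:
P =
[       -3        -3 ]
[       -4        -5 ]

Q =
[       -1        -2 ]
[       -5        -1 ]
P + Q =
[       -4        -5 ]
[       -9        -6 ]

Matrix addition is elementwise: (P+Q)[i][j] = P[i][j] + Q[i][j].
  (P+Q)[0][0] = (-3) + (-1) = -4
  (P+Q)[0][1] = (-3) + (-2) = -5
  (P+Q)[1][0] = (-4) + (-5) = -9
  (P+Q)[1][1] = (-5) + (-1) = -6
P + Q =
[       -4        -5 ]
[       -9        -6 ]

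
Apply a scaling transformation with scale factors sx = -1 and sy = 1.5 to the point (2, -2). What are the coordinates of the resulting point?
(-2, -3.0)

Scaling matrix:
[[-1, 0], [0, 1.50]]
Result: (2 × -1, -2 × 1.5) = (-2, -3.0)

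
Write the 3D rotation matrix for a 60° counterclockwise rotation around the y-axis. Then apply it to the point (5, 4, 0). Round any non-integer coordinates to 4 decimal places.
R = [[1/2, 0, √3/2], [0, 1, 0], [-√3/2, 0, 1/2]]; R·(5, 4, 0) = (2.5000, 4.0000, -4.3301)

Rotation matrix for 60° around y-axis:
cos(60°) = 1/2, sin(60°) = √3/2
R = [[1/2, 0, √3/2], [0, 1, 0], [-√3/2, 0, 1/2]]
Apply to (5, 4, 0): R·[5, 4, 0]ᵀ = (2.5000, 4.0000, -4.3301)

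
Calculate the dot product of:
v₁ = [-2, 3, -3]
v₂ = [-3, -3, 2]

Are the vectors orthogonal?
-9, No

The dot product is the sum of products of corresponding components.
v₁·v₂ = (-2)*(-3) + (3)*(-3) + (-3)*(2) = 6 - 9 - 6 = -9.
Two vectors are orthogonal iff their dot product is 0; here the dot product is -9, so the vectors are not orthogonal.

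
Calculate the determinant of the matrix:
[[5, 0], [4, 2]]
10

For a 2×2 matrix [[a, b], [c, d]], det = ad - bc
det = (5)(2) - (0)(4) = 10 - 0 = 10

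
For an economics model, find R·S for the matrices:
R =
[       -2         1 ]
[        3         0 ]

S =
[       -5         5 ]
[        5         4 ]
RS =
[       15        -6 ]
[      -15        15 ]

Matrix multiplication: (RS)[i][j] = sum over k of R[i][k] * S[k][j].
  (RS)[0][0] = (-2)*(-5) + (1)*(5) = 15
  (RS)[0][1] = (-2)*(5) + (1)*(4) = -6
  (RS)[1][0] = (3)*(-5) + (0)*(5) = -15
  (RS)[1][1] = (3)*(5) + (0)*(4) = 15
RS =
[       15        -6 ]
[      -15        15 ]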